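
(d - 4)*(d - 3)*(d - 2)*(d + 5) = d^4 - 4*d^3 - 19*d^2 + 106*d - 120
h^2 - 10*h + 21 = (h - 7)*(h - 3)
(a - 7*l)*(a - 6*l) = a^2 - 13*a*l + 42*l^2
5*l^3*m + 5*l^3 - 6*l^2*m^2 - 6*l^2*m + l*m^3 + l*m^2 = (-5*l + m)*(-l + m)*(l*m + l)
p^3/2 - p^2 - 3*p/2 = p*(p/2 + 1/2)*(p - 3)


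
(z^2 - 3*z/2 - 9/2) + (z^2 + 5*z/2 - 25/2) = 2*z^2 + z - 17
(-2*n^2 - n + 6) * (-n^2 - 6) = 2*n^4 + n^3 + 6*n^2 + 6*n - 36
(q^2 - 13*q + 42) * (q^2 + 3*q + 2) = q^4 - 10*q^3 + 5*q^2 + 100*q + 84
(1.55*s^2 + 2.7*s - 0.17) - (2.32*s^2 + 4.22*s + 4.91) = -0.77*s^2 - 1.52*s - 5.08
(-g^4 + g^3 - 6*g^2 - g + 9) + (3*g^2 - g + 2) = -g^4 + g^3 - 3*g^2 - 2*g + 11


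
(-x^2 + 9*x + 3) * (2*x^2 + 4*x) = -2*x^4 + 14*x^3 + 42*x^2 + 12*x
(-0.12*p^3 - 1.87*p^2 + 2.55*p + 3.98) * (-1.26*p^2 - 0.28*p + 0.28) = 0.1512*p^5 + 2.3898*p^4 - 2.723*p^3 - 6.2524*p^2 - 0.4004*p + 1.1144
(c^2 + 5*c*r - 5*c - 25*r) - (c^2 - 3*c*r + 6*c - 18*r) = 8*c*r - 11*c - 7*r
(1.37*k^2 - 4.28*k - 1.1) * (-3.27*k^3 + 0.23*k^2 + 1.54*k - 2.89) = -4.4799*k^5 + 14.3107*k^4 + 4.7224*k^3 - 10.8035*k^2 + 10.6752*k + 3.179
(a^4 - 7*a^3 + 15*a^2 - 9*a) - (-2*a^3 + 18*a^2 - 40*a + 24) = a^4 - 5*a^3 - 3*a^2 + 31*a - 24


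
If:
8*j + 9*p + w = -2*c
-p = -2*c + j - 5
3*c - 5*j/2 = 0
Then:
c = -5*w/94 - 225/94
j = -3*w/47 - 135/47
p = 145/47 - 2*w/47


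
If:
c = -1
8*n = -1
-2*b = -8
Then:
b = 4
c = -1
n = -1/8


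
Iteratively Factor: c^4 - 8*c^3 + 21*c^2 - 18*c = (c)*(c^3 - 8*c^2 + 21*c - 18) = c*(c - 3)*(c^2 - 5*c + 6) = c*(c - 3)^2*(c - 2)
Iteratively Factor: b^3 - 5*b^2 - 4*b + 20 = (b - 2)*(b^2 - 3*b - 10) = (b - 2)*(b + 2)*(b - 5)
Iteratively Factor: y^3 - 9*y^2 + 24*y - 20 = (y - 2)*(y^2 - 7*y + 10) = (y - 5)*(y - 2)*(y - 2)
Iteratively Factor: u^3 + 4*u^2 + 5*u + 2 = (u + 2)*(u^2 + 2*u + 1) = (u + 1)*(u + 2)*(u + 1)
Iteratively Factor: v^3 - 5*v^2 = (v)*(v^2 - 5*v) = v^2*(v - 5)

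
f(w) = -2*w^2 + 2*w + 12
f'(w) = 2 - 4*w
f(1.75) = 9.38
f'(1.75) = -5.00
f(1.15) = 11.66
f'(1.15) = -2.60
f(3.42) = -4.55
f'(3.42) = -11.68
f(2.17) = 6.92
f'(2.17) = -6.68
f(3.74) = -8.50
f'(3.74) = -12.96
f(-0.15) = 11.66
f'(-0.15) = 2.60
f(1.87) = 8.75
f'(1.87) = -5.48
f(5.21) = -31.87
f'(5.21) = -18.84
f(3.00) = 0.00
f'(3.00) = -10.00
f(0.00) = 12.00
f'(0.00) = 2.00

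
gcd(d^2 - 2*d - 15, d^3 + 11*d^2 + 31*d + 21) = d + 3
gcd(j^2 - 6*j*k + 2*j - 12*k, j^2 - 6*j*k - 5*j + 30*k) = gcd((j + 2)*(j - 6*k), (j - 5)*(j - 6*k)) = j - 6*k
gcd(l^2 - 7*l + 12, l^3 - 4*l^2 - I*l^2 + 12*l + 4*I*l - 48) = l - 4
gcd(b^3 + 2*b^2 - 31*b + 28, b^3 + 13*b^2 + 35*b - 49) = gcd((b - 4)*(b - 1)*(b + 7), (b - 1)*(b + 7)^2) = b^2 + 6*b - 7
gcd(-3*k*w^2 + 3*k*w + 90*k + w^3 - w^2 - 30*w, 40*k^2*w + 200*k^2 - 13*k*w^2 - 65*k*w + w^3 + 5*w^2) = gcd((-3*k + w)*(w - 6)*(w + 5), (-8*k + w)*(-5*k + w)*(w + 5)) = w + 5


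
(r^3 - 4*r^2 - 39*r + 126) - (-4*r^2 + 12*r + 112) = r^3 - 51*r + 14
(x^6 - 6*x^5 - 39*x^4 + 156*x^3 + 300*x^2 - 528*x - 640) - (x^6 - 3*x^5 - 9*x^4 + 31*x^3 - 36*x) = -3*x^5 - 30*x^4 + 125*x^3 + 300*x^2 - 492*x - 640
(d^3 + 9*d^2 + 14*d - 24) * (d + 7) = d^4 + 16*d^3 + 77*d^2 + 74*d - 168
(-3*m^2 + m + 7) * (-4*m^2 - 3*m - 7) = 12*m^4 + 5*m^3 - 10*m^2 - 28*m - 49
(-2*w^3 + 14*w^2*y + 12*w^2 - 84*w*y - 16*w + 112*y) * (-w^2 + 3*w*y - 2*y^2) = 2*w^5 - 20*w^4*y - 12*w^4 + 46*w^3*y^2 + 120*w^3*y + 16*w^3 - 28*w^2*y^3 - 276*w^2*y^2 - 160*w^2*y + 168*w*y^3 + 368*w*y^2 - 224*y^3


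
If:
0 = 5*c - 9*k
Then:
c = 9*k/5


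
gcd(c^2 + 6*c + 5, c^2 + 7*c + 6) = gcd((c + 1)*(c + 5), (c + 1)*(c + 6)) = c + 1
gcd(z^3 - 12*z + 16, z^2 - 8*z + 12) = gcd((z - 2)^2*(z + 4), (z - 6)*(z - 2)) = z - 2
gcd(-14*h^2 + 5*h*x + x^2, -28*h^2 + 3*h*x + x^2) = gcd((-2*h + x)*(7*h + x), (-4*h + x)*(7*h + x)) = 7*h + x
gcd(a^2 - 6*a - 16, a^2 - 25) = 1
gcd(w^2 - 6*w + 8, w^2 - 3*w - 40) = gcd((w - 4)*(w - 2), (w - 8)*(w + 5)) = 1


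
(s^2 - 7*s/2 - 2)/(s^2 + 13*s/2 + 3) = (s - 4)/(s + 6)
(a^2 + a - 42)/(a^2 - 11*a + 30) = (a + 7)/(a - 5)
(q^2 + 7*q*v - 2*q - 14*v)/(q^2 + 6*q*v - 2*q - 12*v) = (q + 7*v)/(q + 6*v)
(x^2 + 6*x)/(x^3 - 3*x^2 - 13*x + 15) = x*(x + 6)/(x^3 - 3*x^2 - 13*x + 15)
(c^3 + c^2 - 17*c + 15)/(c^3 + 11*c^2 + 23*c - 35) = (c - 3)/(c + 7)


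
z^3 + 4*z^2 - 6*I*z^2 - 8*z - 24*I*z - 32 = (z + 4)*(z - 4*I)*(z - 2*I)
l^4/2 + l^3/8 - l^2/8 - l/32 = l*(l/2 + 1/4)*(l - 1/2)*(l + 1/4)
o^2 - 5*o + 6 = (o - 3)*(o - 2)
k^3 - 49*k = k*(k - 7)*(k + 7)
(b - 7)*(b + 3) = b^2 - 4*b - 21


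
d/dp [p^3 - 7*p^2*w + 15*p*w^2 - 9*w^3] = 3*p^2 - 14*p*w + 15*w^2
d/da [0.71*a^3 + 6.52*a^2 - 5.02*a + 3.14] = 2.13*a^2 + 13.04*a - 5.02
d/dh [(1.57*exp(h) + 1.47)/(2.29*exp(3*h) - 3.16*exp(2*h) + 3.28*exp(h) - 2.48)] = (-7.1906*exp(3*h) - 5.1377*exp(2*h) + 9.2904*exp(h) - 8.7152)*exp(h)/(5.2441*exp(6*h) - 14.4728*exp(5*h) + 25.008*exp(4*h) - 32.088*exp(3*h) + 26.432*exp(2*h) - 16.2688*exp(h) + 6.1504)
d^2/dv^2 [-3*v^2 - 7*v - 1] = -6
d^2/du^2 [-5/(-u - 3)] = 10/(u + 3)^3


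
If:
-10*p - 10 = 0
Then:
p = -1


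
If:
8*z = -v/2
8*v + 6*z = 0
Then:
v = 0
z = 0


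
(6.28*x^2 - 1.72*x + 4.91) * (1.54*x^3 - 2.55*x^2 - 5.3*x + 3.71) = 9.6712*x^5 - 18.6628*x^4 - 21.3366*x^3 + 19.8943*x^2 - 32.4042*x + 18.2161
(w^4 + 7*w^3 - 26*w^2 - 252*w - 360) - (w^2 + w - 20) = w^4 + 7*w^3 - 27*w^2 - 253*w - 340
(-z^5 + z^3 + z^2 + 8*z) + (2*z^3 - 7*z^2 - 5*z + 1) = -z^5 + 3*z^3 - 6*z^2 + 3*z + 1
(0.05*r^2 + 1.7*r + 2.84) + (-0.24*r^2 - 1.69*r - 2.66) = -0.19*r^2 + 0.01*r + 0.18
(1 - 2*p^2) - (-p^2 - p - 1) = -p^2 + p + 2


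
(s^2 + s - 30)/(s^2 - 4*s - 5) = (s + 6)/(s + 1)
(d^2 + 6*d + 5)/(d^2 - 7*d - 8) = (d + 5)/(d - 8)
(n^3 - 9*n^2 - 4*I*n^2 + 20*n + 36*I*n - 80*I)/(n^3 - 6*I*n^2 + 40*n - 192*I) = (n^2 - 9*n + 20)/(n^2 - 2*I*n + 48)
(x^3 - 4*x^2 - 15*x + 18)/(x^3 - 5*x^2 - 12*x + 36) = (x - 1)/(x - 2)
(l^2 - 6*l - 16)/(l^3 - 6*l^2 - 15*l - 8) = (l + 2)/(l^2 + 2*l + 1)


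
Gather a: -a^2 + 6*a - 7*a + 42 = -a^2 - a + 42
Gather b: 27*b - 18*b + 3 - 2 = 9*b + 1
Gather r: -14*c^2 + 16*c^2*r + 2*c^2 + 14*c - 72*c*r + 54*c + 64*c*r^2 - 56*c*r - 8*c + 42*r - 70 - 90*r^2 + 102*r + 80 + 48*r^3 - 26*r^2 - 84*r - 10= -12*c^2 + 60*c + 48*r^3 + r^2*(64*c - 116) + r*(16*c^2 - 128*c + 60)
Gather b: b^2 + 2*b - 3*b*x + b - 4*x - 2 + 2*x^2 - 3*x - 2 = b^2 + b*(3 - 3*x) + 2*x^2 - 7*x - 4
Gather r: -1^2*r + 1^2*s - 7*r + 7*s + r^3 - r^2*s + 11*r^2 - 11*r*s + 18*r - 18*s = r^3 + r^2*(11 - s) + r*(10 - 11*s) - 10*s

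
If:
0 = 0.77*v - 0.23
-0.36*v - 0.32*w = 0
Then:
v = 0.30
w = -0.34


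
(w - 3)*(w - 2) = w^2 - 5*w + 6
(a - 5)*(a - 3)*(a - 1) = a^3 - 9*a^2 + 23*a - 15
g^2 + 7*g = g*(g + 7)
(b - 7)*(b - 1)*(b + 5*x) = b^3 + 5*b^2*x - 8*b^2 - 40*b*x + 7*b + 35*x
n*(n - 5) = n^2 - 5*n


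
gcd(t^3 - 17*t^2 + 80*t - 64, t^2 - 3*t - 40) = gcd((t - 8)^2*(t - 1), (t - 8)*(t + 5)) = t - 8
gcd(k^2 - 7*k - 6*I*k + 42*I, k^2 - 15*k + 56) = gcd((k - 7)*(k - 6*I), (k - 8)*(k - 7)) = k - 7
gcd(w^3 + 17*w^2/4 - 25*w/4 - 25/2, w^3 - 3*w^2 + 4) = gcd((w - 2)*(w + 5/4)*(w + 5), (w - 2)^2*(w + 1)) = w - 2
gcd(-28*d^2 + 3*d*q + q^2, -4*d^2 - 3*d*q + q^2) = -4*d + q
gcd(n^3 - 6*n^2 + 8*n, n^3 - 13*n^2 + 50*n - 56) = n^2 - 6*n + 8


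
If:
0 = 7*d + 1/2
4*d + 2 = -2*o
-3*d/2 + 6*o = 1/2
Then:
No Solution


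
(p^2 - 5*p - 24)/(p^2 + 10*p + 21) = (p - 8)/(p + 7)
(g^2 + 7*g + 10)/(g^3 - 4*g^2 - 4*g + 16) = (g + 5)/(g^2 - 6*g + 8)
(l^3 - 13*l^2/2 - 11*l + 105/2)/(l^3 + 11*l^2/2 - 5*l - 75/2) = (l - 7)/(l + 5)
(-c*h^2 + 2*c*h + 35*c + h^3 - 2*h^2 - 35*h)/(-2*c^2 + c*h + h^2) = (h^2 - 2*h - 35)/(2*c + h)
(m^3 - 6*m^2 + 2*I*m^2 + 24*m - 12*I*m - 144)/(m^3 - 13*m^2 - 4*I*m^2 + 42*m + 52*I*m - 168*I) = (m + 6*I)/(m - 7)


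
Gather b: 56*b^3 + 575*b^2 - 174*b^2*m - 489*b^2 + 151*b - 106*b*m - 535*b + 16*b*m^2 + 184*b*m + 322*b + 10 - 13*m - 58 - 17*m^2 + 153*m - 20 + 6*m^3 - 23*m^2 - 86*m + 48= 56*b^3 + b^2*(86 - 174*m) + b*(16*m^2 + 78*m - 62) + 6*m^3 - 40*m^2 + 54*m - 20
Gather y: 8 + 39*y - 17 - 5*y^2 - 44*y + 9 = -5*y^2 - 5*y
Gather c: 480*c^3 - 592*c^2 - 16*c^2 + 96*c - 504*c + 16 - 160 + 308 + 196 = 480*c^3 - 608*c^2 - 408*c + 360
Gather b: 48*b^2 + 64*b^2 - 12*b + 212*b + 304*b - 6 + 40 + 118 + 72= 112*b^2 + 504*b + 224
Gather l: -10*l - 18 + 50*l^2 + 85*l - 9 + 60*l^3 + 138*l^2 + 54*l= 60*l^3 + 188*l^2 + 129*l - 27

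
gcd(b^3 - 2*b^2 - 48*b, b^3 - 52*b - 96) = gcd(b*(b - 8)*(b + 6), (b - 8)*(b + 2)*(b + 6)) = b^2 - 2*b - 48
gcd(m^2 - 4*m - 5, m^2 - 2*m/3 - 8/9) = 1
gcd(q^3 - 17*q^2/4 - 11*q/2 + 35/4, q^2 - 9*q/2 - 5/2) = q - 5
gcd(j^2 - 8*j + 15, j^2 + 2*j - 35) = j - 5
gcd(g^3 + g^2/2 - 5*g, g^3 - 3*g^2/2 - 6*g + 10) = g^2 + g/2 - 5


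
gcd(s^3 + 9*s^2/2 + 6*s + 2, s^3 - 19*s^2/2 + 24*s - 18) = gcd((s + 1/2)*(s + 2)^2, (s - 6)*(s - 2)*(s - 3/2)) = 1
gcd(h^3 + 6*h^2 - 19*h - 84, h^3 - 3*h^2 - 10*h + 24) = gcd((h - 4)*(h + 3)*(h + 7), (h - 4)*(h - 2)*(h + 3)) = h^2 - h - 12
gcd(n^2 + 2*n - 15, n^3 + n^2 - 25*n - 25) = n + 5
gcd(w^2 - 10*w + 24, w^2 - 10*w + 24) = w^2 - 10*w + 24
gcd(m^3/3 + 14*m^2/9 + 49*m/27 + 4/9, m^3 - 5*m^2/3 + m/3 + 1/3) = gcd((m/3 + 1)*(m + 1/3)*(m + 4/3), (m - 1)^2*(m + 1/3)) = m + 1/3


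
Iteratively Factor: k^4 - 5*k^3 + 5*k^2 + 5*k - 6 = (k + 1)*(k^3 - 6*k^2 + 11*k - 6) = (k - 3)*(k + 1)*(k^2 - 3*k + 2) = (k - 3)*(k - 1)*(k + 1)*(k - 2)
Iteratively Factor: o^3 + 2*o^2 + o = (o + 1)*(o^2 + o) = o*(o + 1)*(o + 1)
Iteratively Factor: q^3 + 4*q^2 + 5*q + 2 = (q + 1)*(q^2 + 3*q + 2) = (q + 1)^2*(q + 2)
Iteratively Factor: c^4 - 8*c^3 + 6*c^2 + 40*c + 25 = (c + 1)*(c^3 - 9*c^2 + 15*c + 25) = (c - 5)*(c + 1)*(c^2 - 4*c - 5) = (c - 5)^2*(c + 1)*(c + 1)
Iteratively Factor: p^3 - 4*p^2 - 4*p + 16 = (p - 4)*(p^2 - 4) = (p - 4)*(p - 2)*(p + 2)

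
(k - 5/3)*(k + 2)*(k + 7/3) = k^3 + 8*k^2/3 - 23*k/9 - 70/9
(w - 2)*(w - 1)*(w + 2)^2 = w^4 + w^3 - 6*w^2 - 4*w + 8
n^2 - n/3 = n*(n - 1/3)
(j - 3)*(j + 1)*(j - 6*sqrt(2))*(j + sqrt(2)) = j^4 - 5*sqrt(2)*j^3 - 2*j^3 - 15*j^2 + 10*sqrt(2)*j^2 + 15*sqrt(2)*j + 24*j + 36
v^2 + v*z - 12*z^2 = (v - 3*z)*(v + 4*z)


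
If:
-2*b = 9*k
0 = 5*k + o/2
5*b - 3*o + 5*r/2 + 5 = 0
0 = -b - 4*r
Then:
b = 24/11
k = -16/33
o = 160/33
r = -6/11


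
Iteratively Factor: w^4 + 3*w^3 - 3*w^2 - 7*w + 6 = (w + 3)*(w^3 - 3*w + 2) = (w - 1)*(w + 3)*(w^2 + w - 2) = (w - 1)^2*(w + 3)*(w + 2)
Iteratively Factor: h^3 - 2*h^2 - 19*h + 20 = (h - 1)*(h^2 - h - 20) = (h - 5)*(h - 1)*(h + 4)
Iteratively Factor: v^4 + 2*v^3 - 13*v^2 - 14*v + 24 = (v - 3)*(v^3 + 5*v^2 + 2*v - 8) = (v - 3)*(v + 4)*(v^2 + v - 2) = (v - 3)*(v - 1)*(v + 4)*(v + 2)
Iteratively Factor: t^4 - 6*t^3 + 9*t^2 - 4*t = (t - 1)*(t^3 - 5*t^2 + 4*t) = (t - 4)*(t - 1)*(t^2 - t) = t*(t - 4)*(t - 1)*(t - 1)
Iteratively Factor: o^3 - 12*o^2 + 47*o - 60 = (o - 5)*(o^2 - 7*o + 12) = (o - 5)*(o - 3)*(o - 4)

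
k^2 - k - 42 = (k - 7)*(k + 6)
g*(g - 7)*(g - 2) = g^3 - 9*g^2 + 14*g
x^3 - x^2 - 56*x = x*(x - 8)*(x + 7)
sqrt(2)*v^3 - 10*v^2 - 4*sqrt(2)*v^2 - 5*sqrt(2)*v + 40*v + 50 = (v - 5)*(v - 5*sqrt(2))*(sqrt(2)*v + sqrt(2))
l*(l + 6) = l^2 + 6*l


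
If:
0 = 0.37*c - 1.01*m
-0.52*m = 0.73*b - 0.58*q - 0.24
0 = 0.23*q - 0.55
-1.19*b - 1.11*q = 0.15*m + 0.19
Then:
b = -3.38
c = 21.51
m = 7.88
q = 2.39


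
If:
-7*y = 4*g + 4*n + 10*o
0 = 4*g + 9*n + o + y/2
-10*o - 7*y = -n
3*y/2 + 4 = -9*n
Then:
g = 20/159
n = -16/159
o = 76/53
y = -328/159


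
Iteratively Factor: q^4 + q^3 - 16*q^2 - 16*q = (q - 4)*(q^3 + 5*q^2 + 4*q) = (q - 4)*(q + 1)*(q^2 + 4*q) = q*(q - 4)*(q + 1)*(q + 4)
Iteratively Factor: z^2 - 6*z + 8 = (z - 2)*(z - 4)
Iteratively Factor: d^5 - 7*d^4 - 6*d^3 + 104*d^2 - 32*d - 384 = (d + 2)*(d^4 - 9*d^3 + 12*d^2 + 80*d - 192) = (d - 4)*(d + 2)*(d^3 - 5*d^2 - 8*d + 48) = (d - 4)^2*(d + 2)*(d^2 - d - 12) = (d - 4)^3*(d + 2)*(d + 3)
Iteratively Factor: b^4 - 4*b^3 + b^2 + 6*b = (b)*(b^3 - 4*b^2 + b + 6) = b*(b - 3)*(b^2 - b - 2) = b*(b - 3)*(b + 1)*(b - 2)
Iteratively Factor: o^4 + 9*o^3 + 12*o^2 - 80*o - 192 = (o + 4)*(o^3 + 5*o^2 - 8*o - 48) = (o + 4)^2*(o^2 + o - 12) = (o + 4)^3*(o - 3)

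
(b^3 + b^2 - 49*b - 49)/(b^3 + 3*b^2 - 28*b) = (b^2 - 6*b - 7)/(b*(b - 4))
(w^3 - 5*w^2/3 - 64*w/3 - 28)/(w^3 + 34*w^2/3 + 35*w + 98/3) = (w - 6)/(w + 7)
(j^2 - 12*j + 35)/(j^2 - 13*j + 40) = (j - 7)/(j - 8)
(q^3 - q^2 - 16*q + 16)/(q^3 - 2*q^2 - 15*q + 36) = (q^2 - 5*q + 4)/(q^2 - 6*q + 9)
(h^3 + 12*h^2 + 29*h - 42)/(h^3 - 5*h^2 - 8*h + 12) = (h^2 + 13*h + 42)/(h^2 - 4*h - 12)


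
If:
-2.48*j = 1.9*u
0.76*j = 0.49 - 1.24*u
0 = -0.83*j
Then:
No Solution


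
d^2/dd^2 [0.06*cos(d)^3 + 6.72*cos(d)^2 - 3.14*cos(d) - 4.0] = 3.095*cos(d) - 13.44*cos(2*d) - 0.135*cos(3*d)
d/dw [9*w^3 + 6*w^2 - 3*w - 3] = 27*w^2 + 12*w - 3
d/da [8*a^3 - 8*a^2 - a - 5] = 24*a^2 - 16*a - 1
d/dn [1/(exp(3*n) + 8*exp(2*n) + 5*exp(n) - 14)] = (-3*exp(2*n) - 16*exp(n) - 5)*exp(n)/(exp(3*n) + 8*exp(2*n) + 5*exp(n) - 14)^2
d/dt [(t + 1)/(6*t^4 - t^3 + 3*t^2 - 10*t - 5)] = (-18*t^4 - 22*t^3 - 6*t + 5)/(36*t^8 - 12*t^7 + 37*t^6 - 126*t^5 - 31*t^4 - 50*t^3 + 70*t^2 + 100*t + 25)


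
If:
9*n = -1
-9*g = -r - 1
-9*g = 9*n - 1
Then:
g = 2/9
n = -1/9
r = 1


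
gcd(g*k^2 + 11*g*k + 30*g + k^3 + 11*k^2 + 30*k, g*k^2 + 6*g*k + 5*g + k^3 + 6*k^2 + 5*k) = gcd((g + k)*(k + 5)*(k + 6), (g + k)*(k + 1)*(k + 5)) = g*k + 5*g + k^2 + 5*k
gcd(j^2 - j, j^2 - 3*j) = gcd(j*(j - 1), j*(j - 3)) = j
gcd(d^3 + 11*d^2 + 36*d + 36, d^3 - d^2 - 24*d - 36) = d^2 + 5*d + 6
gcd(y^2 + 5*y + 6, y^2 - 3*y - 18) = y + 3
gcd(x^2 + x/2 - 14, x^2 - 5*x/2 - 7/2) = x - 7/2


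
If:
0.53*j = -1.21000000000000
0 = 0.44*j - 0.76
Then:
No Solution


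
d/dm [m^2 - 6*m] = 2*m - 6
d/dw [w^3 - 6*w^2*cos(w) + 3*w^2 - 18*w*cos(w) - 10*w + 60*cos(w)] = 6*w^2*sin(w) + 3*w^2 + 18*w*sin(w) - 12*w*cos(w) + 6*w - 60*sin(w) - 18*cos(w) - 10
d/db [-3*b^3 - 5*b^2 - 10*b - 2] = -9*b^2 - 10*b - 10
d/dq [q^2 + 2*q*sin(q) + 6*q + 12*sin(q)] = 2*q*cos(q) + 2*q + 2*sin(q) + 12*cos(q) + 6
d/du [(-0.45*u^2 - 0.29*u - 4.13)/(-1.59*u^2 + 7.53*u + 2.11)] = (-3.8496*u^2 - 15.0324*u + 30.487)/(2.5281*u^4 - 23.9454*u^3 + 49.9911*u^2 + 31.7766*u + 4.4521)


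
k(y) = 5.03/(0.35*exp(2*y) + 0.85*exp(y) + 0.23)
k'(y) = 5.03*(-0.7*exp(2*y) - 0.85*exp(y))/(0.35*exp(2*y) + 0.85*exp(y) + 0.23)^2 = (-3.521*exp(y) - 4.2755)*exp(y)/(0.35*exp(2*y) + 0.85*exp(y) + 0.23)^2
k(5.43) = 0.00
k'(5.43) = -0.00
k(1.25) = 0.67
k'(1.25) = -1.04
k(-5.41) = 21.51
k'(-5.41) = -0.35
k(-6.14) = 21.70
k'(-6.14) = -0.17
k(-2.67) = 17.31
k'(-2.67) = -3.71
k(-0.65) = 6.54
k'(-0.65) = -5.40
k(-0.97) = 8.35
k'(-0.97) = -5.86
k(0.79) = 1.32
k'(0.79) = -1.83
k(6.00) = 0.00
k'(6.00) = 0.00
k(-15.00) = 21.87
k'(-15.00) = 0.00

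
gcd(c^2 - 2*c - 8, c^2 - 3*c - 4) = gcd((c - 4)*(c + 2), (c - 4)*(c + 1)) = c - 4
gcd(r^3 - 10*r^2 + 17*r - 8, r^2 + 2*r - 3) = r - 1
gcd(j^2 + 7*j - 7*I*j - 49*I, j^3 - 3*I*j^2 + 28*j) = j - 7*I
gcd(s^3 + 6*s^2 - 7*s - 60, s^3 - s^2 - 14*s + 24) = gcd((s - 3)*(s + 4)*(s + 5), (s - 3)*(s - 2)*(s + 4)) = s^2 + s - 12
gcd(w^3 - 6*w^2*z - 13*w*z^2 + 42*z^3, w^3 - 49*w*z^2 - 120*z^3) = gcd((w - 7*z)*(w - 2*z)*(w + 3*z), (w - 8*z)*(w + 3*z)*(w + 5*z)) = w + 3*z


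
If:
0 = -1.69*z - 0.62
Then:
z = -0.37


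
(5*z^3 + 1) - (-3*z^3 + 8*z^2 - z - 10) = 8*z^3 - 8*z^2 + z + 11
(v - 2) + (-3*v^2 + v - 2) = -3*v^2 + 2*v - 4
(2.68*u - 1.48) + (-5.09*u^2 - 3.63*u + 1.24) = -5.09*u^2 - 0.95*u - 0.24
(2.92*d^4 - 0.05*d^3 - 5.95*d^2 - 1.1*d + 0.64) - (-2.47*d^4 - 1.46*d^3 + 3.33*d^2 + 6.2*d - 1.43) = 5.39*d^4 + 1.41*d^3 - 9.28*d^2 - 7.3*d + 2.07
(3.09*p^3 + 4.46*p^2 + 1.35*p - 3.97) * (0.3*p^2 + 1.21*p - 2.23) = 0.927*p^5 + 5.0769*p^4 - 1.0891*p^3 - 9.5033*p^2 - 7.8142*p + 8.8531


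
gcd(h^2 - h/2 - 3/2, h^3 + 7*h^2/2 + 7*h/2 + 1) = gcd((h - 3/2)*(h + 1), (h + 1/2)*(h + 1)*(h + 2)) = h + 1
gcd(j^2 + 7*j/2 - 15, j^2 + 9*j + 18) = j + 6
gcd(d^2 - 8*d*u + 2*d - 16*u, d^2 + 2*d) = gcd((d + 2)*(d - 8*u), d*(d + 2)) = d + 2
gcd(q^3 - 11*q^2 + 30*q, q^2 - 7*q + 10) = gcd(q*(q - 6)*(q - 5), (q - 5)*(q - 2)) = q - 5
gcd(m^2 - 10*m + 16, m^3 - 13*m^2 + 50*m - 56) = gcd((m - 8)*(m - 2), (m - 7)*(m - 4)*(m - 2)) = m - 2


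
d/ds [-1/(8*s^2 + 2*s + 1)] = 2*(8*s + 1)/(8*s^2 + 2*s + 1)^2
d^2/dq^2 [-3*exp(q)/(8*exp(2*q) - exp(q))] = (-192*exp(q) - 24)*exp(q)/(512*exp(3*q) - 192*exp(2*q) + 24*exp(q) - 1)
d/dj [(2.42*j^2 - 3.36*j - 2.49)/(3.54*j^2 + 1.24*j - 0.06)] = (14.8952*j^2 + 17.3388*j + 3.2892)/(12.5316*j^4 + 8.7792*j^3 + 1.1128*j^2 - 0.1488*j + 0.0036)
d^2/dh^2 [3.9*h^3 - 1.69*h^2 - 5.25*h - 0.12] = 23.4*h - 3.38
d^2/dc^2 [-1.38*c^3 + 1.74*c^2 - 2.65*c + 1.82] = 3.48 - 8.28*c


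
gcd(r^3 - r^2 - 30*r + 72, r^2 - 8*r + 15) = r - 3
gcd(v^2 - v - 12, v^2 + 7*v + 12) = v + 3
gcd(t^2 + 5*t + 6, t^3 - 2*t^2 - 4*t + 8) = t + 2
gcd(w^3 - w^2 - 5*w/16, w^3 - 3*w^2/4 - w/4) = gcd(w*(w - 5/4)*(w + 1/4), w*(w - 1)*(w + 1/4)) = w^2 + w/4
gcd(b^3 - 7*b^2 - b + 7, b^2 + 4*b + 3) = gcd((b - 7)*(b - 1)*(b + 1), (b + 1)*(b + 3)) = b + 1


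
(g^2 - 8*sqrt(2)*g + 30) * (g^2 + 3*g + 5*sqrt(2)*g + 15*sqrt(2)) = g^4 - 3*sqrt(2)*g^3 + 3*g^3 - 50*g^2 - 9*sqrt(2)*g^2 - 150*g + 150*sqrt(2)*g + 450*sqrt(2)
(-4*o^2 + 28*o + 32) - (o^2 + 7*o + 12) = -5*o^2 + 21*o + 20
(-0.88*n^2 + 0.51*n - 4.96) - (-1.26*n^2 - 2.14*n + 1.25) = 0.38*n^2 + 2.65*n - 6.21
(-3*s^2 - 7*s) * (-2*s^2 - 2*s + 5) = 6*s^4 + 20*s^3 - s^2 - 35*s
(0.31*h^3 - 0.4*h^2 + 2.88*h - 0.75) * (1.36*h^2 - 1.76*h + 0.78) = 0.4216*h^5 - 1.0896*h^4 + 4.8626*h^3 - 6.4008*h^2 + 3.5664*h - 0.585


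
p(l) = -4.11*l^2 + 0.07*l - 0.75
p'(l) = 0.07 - 8.22*l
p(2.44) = -25.05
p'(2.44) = -19.99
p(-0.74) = -3.05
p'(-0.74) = 6.15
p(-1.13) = -6.08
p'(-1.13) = 9.36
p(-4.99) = -103.44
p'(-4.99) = 41.09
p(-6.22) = -160.19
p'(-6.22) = 51.20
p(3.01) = -37.78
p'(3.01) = -24.67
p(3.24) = -43.67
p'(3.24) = -26.56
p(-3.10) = -40.46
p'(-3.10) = 25.55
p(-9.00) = -334.29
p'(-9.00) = 74.05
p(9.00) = -333.03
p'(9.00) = -73.91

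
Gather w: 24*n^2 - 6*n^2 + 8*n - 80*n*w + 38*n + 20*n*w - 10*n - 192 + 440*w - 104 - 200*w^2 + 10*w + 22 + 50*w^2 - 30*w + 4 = 18*n^2 + 36*n - 150*w^2 + w*(420 - 60*n) - 270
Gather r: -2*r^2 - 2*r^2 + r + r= -4*r^2 + 2*r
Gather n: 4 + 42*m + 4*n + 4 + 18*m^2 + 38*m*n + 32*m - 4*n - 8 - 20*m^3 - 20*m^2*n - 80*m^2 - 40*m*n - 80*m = -20*m^3 - 62*m^2 - 6*m + n*(-20*m^2 - 2*m)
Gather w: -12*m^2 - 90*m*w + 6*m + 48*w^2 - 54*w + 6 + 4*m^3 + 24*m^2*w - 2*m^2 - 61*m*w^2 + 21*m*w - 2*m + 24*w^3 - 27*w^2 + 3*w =4*m^3 - 14*m^2 + 4*m + 24*w^3 + w^2*(21 - 61*m) + w*(24*m^2 - 69*m - 51) + 6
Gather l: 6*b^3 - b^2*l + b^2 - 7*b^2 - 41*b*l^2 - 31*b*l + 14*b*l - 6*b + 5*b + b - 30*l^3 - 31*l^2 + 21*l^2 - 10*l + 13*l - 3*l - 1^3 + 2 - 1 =6*b^3 - 6*b^2 - 30*l^3 + l^2*(-41*b - 10) + l*(-b^2 - 17*b)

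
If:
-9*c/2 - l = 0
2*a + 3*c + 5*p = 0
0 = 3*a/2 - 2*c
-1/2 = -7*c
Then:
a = 2/21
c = 1/14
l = -9/28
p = -17/210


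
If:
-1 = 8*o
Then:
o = -1/8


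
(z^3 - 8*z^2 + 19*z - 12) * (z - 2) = z^4 - 10*z^3 + 35*z^2 - 50*z + 24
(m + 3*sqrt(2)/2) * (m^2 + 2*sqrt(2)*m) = m^3 + 7*sqrt(2)*m^2/2 + 6*m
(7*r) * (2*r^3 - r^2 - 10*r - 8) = 14*r^4 - 7*r^3 - 70*r^2 - 56*r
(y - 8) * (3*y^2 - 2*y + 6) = 3*y^3 - 26*y^2 + 22*y - 48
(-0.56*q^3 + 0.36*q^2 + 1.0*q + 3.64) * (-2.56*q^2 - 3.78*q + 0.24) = 1.4336*q^5 + 1.1952*q^4 - 4.0552*q^3 - 13.012*q^2 - 13.5192*q + 0.8736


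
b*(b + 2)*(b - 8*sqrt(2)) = b^3 - 8*sqrt(2)*b^2 + 2*b^2 - 16*sqrt(2)*b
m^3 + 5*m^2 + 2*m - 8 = (m - 1)*(m + 2)*(m + 4)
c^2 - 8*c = c*(c - 8)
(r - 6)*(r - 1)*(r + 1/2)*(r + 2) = r^4 - 9*r^3/2 - 21*r^2/2 + 8*r + 6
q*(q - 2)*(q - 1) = q^3 - 3*q^2 + 2*q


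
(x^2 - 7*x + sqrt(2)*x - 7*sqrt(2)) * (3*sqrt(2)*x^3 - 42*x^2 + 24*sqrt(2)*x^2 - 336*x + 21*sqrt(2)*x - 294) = 3*sqrt(2)*x^5 - 36*x^4 + 3*sqrt(2)*x^4 - 189*sqrt(2)*x^3 - 36*x^3 - 189*sqrt(2)*x^2 + 1764*x^2 + 1764*x + 2058*sqrt(2)*x + 2058*sqrt(2)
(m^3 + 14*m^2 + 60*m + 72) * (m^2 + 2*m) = m^5 + 16*m^4 + 88*m^3 + 192*m^2 + 144*m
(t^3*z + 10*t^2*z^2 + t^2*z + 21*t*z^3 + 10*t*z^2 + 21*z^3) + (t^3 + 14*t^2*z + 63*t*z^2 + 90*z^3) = t^3*z + t^3 + 10*t^2*z^2 + 15*t^2*z + 21*t*z^3 + 73*t*z^2 + 111*z^3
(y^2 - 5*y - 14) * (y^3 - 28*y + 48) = y^5 - 5*y^4 - 42*y^3 + 188*y^2 + 152*y - 672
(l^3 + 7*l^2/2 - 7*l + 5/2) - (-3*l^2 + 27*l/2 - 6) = l^3 + 13*l^2/2 - 41*l/2 + 17/2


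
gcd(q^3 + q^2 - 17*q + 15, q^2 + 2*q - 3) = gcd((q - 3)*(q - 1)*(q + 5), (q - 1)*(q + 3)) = q - 1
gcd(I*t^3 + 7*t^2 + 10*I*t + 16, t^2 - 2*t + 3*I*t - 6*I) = 1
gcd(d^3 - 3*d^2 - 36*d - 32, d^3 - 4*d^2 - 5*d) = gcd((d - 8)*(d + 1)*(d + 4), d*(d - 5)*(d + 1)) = d + 1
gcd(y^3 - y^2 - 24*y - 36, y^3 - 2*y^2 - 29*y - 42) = y^2 + 5*y + 6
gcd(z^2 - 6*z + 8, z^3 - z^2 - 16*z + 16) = z - 4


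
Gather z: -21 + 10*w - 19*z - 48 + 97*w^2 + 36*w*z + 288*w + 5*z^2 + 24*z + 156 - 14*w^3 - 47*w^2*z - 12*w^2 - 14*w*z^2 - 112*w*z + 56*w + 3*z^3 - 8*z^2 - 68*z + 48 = -14*w^3 + 85*w^2 + 354*w + 3*z^3 + z^2*(-14*w - 3) + z*(-47*w^2 - 76*w - 63) + 135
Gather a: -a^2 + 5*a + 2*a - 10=-a^2 + 7*a - 10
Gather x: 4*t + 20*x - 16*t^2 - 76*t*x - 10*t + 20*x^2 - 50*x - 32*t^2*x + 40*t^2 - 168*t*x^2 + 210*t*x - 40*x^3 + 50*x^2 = 24*t^2 - 6*t - 40*x^3 + x^2*(70 - 168*t) + x*(-32*t^2 + 134*t - 30)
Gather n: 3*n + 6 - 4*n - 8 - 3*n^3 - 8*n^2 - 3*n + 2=-3*n^3 - 8*n^2 - 4*n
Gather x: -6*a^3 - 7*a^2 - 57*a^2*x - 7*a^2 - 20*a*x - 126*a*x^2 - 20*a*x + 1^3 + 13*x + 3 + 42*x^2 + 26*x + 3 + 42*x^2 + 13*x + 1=-6*a^3 - 14*a^2 + x^2*(84 - 126*a) + x*(-57*a^2 - 40*a + 52) + 8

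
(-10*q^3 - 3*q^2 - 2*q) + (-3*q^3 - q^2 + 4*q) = -13*q^3 - 4*q^2 + 2*q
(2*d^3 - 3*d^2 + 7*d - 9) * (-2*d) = -4*d^4 + 6*d^3 - 14*d^2 + 18*d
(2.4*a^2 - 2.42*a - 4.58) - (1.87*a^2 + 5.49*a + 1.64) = 0.53*a^2 - 7.91*a - 6.22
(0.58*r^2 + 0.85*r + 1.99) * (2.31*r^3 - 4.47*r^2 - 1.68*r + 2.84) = 1.3398*r^5 - 0.6291*r^4 - 0.177*r^3 - 8.6761*r^2 - 0.9292*r + 5.6516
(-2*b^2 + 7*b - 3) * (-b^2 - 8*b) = 2*b^4 + 9*b^3 - 53*b^2 + 24*b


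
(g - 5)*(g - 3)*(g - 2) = g^3 - 10*g^2 + 31*g - 30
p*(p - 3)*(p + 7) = p^3 + 4*p^2 - 21*p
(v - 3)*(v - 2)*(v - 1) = v^3 - 6*v^2 + 11*v - 6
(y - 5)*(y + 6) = y^2 + y - 30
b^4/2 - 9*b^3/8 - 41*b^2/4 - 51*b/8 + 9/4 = (b/2 + 1/2)*(b - 6)*(b - 1/4)*(b + 3)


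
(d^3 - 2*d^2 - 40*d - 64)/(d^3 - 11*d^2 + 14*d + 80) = (d + 4)/(d - 5)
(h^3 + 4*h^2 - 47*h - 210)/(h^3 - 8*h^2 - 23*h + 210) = (h + 6)/(h - 6)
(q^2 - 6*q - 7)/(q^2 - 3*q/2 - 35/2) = 2*(-q^2 + 6*q + 7)/(-2*q^2 + 3*q + 35)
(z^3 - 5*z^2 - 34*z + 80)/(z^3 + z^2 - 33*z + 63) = (z^3 - 5*z^2 - 34*z + 80)/(z^3 + z^2 - 33*z + 63)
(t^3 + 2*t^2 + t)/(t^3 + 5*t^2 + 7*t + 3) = t/(t + 3)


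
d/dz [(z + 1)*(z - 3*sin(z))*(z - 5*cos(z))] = (z + 1)*(z - 3*sin(z))*(5*sin(z) + 1) - (z + 1)*(z - 5*cos(z))*(3*cos(z) - 1) + (z - 3*sin(z))*(z - 5*cos(z))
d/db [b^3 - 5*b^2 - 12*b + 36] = 3*b^2 - 10*b - 12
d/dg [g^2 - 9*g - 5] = 2*g - 9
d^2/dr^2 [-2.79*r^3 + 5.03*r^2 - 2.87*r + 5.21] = 10.06 - 16.74*r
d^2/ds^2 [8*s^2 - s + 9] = 16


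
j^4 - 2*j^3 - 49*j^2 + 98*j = j*(j - 7)*(j - 2)*(j + 7)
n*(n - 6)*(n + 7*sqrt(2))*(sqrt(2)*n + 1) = sqrt(2)*n^4 - 6*sqrt(2)*n^3 + 15*n^3 - 90*n^2 + 7*sqrt(2)*n^2 - 42*sqrt(2)*n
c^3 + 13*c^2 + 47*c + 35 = (c + 1)*(c + 5)*(c + 7)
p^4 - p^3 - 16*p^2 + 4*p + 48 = (p - 4)*(p - 2)*(p + 2)*(p + 3)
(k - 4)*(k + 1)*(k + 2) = k^3 - k^2 - 10*k - 8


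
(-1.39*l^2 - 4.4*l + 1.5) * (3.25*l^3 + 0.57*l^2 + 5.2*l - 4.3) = -4.5175*l^5 - 15.0923*l^4 - 4.861*l^3 - 16.048*l^2 + 26.72*l - 6.45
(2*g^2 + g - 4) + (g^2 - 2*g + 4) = 3*g^2 - g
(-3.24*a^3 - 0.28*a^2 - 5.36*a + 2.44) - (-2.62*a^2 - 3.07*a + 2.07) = -3.24*a^3 + 2.34*a^2 - 2.29*a + 0.37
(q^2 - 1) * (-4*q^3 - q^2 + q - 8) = -4*q^5 - q^4 + 5*q^3 - 7*q^2 - q + 8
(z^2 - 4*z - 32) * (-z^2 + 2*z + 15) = -z^4 + 6*z^3 + 39*z^2 - 124*z - 480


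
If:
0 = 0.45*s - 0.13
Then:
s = 0.29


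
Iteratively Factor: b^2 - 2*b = (b - 2)*(b)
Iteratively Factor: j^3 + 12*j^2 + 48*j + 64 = (j + 4)*(j^2 + 8*j + 16) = (j + 4)^2*(j + 4)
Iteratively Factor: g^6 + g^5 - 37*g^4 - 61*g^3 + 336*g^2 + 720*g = (g + 3)*(g^5 - 2*g^4 - 31*g^3 + 32*g^2 + 240*g) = (g - 5)*(g + 3)*(g^4 + 3*g^3 - 16*g^2 - 48*g) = (g - 5)*(g + 3)^2*(g^3 - 16*g) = (g - 5)*(g + 3)^2*(g + 4)*(g^2 - 4*g) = (g - 5)*(g - 4)*(g + 3)^2*(g + 4)*(g)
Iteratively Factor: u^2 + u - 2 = (u - 1)*(u + 2)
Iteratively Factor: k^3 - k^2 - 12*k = (k)*(k^2 - k - 12) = k*(k - 4)*(k + 3)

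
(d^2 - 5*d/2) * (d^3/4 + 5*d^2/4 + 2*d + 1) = d^5/4 + 5*d^4/8 - 9*d^3/8 - 4*d^2 - 5*d/2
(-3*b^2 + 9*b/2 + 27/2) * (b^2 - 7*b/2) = -3*b^4 + 15*b^3 - 9*b^2/4 - 189*b/4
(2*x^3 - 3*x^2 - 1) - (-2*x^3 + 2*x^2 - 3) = 4*x^3 - 5*x^2 + 2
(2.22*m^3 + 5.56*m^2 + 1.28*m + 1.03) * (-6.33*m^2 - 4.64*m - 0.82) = -14.0526*m^5 - 45.4956*m^4 - 35.7212*m^3 - 17.0183*m^2 - 5.8288*m - 0.8446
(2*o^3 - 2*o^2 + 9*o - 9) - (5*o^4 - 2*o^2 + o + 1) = -5*o^4 + 2*o^3 + 8*o - 10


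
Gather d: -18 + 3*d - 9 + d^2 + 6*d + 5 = d^2 + 9*d - 22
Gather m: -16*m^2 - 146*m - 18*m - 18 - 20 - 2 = -16*m^2 - 164*m - 40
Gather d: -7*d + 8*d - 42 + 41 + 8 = d + 7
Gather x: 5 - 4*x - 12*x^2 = -12*x^2 - 4*x + 5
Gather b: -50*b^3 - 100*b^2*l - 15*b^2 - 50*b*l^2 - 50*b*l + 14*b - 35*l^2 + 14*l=-50*b^3 + b^2*(-100*l - 15) + b*(-50*l^2 - 50*l + 14) - 35*l^2 + 14*l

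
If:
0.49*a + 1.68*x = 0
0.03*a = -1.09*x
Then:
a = 0.00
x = 0.00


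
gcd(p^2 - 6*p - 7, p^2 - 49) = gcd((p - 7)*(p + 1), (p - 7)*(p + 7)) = p - 7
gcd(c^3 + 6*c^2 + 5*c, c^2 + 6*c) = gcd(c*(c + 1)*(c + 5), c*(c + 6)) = c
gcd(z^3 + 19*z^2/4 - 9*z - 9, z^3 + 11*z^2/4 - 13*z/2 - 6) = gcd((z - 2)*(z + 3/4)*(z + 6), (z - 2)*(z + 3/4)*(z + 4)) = z^2 - 5*z/4 - 3/2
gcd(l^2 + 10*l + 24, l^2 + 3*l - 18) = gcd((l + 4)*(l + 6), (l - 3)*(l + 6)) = l + 6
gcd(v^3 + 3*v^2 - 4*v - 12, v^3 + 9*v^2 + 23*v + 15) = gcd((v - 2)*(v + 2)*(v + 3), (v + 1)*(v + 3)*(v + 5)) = v + 3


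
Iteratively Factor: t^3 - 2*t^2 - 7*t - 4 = (t + 1)*(t^2 - 3*t - 4) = (t - 4)*(t + 1)*(t + 1)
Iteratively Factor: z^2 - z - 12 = (z - 4)*(z + 3)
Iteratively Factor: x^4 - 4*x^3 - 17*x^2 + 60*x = (x - 5)*(x^3 + x^2 - 12*x) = x*(x - 5)*(x^2 + x - 12) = x*(x - 5)*(x + 4)*(x - 3)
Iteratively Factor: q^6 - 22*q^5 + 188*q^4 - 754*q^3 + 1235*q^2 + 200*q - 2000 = (q + 1)*(q^5 - 23*q^4 + 211*q^3 - 965*q^2 + 2200*q - 2000) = (q - 5)*(q + 1)*(q^4 - 18*q^3 + 121*q^2 - 360*q + 400) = (q - 5)*(q - 4)*(q + 1)*(q^3 - 14*q^2 + 65*q - 100) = (q - 5)^2*(q - 4)*(q + 1)*(q^2 - 9*q + 20) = (q - 5)^3*(q - 4)*(q + 1)*(q - 4)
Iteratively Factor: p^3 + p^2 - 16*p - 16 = (p + 1)*(p^2 - 16) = (p - 4)*(p + 1)*(p + 4)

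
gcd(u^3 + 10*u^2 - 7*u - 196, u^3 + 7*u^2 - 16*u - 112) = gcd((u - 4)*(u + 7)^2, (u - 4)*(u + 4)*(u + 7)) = u^2 + 3*u - 28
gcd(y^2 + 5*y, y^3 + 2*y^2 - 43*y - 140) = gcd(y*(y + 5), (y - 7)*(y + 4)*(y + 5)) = y + 5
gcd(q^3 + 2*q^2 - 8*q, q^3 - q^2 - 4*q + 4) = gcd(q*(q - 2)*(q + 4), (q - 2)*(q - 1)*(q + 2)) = q - 2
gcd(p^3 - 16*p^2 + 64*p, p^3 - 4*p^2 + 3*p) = p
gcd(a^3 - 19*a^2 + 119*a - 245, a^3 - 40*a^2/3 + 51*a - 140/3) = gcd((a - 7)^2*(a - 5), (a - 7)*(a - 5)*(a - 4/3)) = a^2 - 12*a + 35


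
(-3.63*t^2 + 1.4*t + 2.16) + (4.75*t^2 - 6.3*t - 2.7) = 1.12*t^2 - 4.9*t - 0.54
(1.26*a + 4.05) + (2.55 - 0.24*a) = 1.02*a + 6.6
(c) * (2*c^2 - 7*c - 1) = 2*c^3 - 7*c^2 - c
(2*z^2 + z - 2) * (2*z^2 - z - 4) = 4*z^4 - 13*z^2 - 2*z + 8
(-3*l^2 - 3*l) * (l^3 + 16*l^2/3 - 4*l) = -3*l^5 - 19*l^4 - 4*l^3 + 12*l^2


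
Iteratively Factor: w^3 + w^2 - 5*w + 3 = (w + 3)*(w^2 - 2*w + 1) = (w - 1)*(w + 3)*(w - 1)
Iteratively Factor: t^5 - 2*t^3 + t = (t - 1)*(t^4 + t^3 - t^2 - t) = t*(t - 1)*(t^3 + t^2 - t - 1) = t*(t - 1)*(t + 1)*(t^2 - 1) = t*(t - 1)*(t + 1)^2*(t - 1)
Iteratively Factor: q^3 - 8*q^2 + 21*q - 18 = (q - 2)*(q^2 - 6*q + 9) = (q - 3)*(q - 2)*(q - 3)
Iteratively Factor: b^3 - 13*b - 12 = (b - 4)*(b^2 + 4*b + 3) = (b - 4)*(b + 3)*(b + 1)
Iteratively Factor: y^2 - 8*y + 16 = (y - 4)*(y - 4)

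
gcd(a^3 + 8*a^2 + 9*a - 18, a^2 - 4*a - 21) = a + 3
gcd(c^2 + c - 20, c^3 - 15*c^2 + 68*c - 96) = c - 4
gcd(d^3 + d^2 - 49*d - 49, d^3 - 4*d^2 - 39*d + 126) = d - 7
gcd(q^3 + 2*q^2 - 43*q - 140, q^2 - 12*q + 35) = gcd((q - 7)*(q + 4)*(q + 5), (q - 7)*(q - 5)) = q - 7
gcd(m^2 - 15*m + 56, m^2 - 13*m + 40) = m - 8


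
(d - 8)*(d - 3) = d^2 - 11*d + 24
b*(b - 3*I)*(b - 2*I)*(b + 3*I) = b^4 - 2*I*b^3 + 9*b^2 - 18*I*b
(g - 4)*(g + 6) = g^2 + 2*g - 24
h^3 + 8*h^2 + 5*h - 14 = (h - 1)*(h + 2)*(h + 7)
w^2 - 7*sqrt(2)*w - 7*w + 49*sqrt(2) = (w - 7)*(w - 7*sqrt(2))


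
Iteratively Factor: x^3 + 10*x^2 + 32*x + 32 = (x + 4)*(x^2 + 6*x + 8) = (x + 4)^2*(x + 2)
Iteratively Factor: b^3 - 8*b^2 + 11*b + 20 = (b - 5)*(b^2 - 3*b - 4) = (b - 5)*(b - 4)*(b + 1)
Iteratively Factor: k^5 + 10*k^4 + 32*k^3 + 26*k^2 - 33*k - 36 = (k + 1)*(k^4 + 9*k^3 + 23*k^2 + 3*k - 36) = (k + 1)*(k + 3)*(k^3 + 6*k^2 + 5*k - 12) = (k - 1)*(k + 1)*(k + 3)*(k^2 + 7*k + 12) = (k - 1)*(k + 1)*(k + 3)^2*(k + 4)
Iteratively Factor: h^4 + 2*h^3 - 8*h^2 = (h)*(h^3 + 2*h^2 - 8*h) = h*(h - 2)*(h^2 + 4*h) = h^2*(h - 2)*(h + 4)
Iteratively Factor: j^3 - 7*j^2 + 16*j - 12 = (j - 3)*(j^2 - 4*j + 4) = (j - 3)*(j - 2)*(j - 2)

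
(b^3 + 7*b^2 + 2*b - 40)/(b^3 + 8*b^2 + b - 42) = (b^2 + 9*b + 20)/(b^2 + 10*b + 21)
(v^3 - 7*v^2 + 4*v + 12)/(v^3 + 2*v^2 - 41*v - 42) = (v - 2)/(v + 7)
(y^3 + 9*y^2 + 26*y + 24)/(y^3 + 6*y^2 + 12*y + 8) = (y^2 + 7*y + 12)/(y^2 + 4*y + 4)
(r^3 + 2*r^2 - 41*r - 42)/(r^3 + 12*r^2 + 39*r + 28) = (r - 6)/(r + 4)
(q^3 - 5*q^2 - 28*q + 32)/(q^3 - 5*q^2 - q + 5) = (q^2 - 4*q - 32)/(q^2 - 4*q - 5)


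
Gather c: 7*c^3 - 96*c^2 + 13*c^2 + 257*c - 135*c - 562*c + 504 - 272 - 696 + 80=7*c^3 - 83*c^2 - 440*c - 384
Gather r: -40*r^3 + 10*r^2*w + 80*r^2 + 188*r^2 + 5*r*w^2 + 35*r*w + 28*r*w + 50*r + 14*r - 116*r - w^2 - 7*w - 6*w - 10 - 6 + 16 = -40*r^3 + r^2*(10*w + 268) + r*(5*w^2 + 63*w - 52) - w^2 - 13*w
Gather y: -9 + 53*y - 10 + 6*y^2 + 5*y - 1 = 6*y^2 + 58*y - 20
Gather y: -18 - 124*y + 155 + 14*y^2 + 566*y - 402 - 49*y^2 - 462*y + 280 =-35*y^2 - 20*y + 15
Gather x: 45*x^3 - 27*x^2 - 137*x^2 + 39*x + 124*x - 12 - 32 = 45*x^3 - 164*x^2 + 163*x - 44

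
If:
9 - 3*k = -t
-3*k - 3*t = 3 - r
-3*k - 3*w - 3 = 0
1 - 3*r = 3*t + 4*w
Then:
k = 104/41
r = 264/41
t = -57/41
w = -145/41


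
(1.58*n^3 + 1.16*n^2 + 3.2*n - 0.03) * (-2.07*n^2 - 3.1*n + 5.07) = -3.2706*n^5 - 7.2992*n^4 - 2.2094*n^3 - 3.9767*n^2 + 16.317*n - 0.1521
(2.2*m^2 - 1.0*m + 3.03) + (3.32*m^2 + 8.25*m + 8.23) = 5.52*m^2 + 7.25*m + 11.26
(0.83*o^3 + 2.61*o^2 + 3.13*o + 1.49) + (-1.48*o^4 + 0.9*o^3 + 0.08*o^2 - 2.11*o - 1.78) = -1.48*o^4 + 1.73*o^3 + 2.69*o^2 + 1.02*o - 0.29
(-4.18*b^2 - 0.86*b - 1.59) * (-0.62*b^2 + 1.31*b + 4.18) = 2.5916*b^4 - 4.9426*b^3 - 17.6132*b^2 - 5.6777*b - 6.6462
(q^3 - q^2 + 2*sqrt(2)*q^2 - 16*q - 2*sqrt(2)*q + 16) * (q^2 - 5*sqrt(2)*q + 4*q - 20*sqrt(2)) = q^5 - 3*sqrt(2)*q^4 + 3*q^4 - 40*q^3 - 9*sqrt(2)*q^3 - 108*q^2 + 92*sqrt(2)*q^2 + 144*q + 240*sqrt(2)*q - 320*sqrt(2)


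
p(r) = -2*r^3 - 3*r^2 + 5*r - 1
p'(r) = -6*r^2 - 6*r + 5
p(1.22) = -3.00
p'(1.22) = -11.25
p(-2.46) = -1.68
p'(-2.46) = -16.55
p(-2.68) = 2.55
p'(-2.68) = -22.01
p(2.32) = -30.52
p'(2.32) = -41.21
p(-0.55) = -4.32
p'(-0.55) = 6.48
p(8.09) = -1215.84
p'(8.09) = -436.23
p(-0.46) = -3.74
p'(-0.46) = 6.49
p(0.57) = 0.50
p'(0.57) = -0.37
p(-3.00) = 11.00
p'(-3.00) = -31.00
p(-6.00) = 293.00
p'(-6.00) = -175.00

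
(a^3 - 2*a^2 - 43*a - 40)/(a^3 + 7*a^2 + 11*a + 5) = (a - 8)/(a + 1)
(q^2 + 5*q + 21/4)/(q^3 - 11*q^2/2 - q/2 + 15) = (q + 7/2)/(q^2 - 7*q + 10)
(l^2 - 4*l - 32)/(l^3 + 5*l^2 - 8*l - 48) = (l - 8)/(l^2 + l - 12)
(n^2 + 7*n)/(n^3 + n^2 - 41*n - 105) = n*(n + 7)/(n^3 + n^2 - 41*n - 105)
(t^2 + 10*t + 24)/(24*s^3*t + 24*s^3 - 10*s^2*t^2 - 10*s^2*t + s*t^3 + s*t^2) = (t^2 + 10*t + 24)/(s*(24*s^2*t + 24*s^2 - 10*s*t^2 - 10*s*t + t^3 + t^2))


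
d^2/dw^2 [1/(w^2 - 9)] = 6*(w^2 + 3)/(w^2 - 9)^3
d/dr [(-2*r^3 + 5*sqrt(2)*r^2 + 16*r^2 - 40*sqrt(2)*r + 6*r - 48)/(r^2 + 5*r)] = (-2*r^4 - 20*r^3 + 74*r^2 + 65*sqrt(2)*r^2 + 96*r + 240)/(r^2*(r^2 + 10*r + 25))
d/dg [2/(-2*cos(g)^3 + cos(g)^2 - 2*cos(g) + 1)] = 4*(-3*cos(g)^2 + cos(g) - 1)*sin(g)/((sin(g)^2 - 2)^2*(2*cos(g) - 1)^2)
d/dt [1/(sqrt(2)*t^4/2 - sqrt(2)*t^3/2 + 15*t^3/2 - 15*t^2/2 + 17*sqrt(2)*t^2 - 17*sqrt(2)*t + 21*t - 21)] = 2*(-4*sqrt(2)*t^3 - 45*t^2 + 3*sqrt(2)*t^2 - 68*sqrt(2)*t + 30*t - 42 + 34*sqrt(2))/(sqrt(2)*t^4 - sqrt(2)*t^3 + 15*t^3 - 15*t^2 + 34*sqrt(2)*t^2 - 34*sqrt(2)*t + 42*t - 42)^2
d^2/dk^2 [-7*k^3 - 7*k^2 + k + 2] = -42*k - 14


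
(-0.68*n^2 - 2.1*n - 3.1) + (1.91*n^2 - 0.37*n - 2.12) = 1.23*n^2 - 2.47*n - 5.22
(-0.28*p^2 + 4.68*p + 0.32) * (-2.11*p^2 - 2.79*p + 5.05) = 0.5908*p^4 - 9.0936*p^3 - 15.1464*p^2 + 22.7412*p + 1.616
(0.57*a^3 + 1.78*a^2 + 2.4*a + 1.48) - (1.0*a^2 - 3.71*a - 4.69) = 0.57*a^3 + 0.78*a^2 + 6.11*a + 6.17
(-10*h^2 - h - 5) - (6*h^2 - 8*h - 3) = -16*h^2 + 7*h - 2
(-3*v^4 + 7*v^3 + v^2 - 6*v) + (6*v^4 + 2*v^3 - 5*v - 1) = 3*v^4 + 9*v^3 + v^2 - 11*v - 1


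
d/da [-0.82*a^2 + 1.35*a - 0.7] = 1.35 - 1.64*a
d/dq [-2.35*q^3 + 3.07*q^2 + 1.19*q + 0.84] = -7.05*q^2 + 6.14*q + 1.19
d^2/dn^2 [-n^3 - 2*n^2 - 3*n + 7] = -6*n - 4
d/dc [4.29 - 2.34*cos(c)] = 2.34*sin(c)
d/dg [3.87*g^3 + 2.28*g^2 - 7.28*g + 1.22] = 11.61*g^2 + 4.56*g - 7.28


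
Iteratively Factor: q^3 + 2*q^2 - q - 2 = (q + 2)*(q^2 - 1) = (q - 1)*(q + 2)*(q + 1)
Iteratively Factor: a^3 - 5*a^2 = (a)*(a^2 - 5*a) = a*(a - 5)*(a)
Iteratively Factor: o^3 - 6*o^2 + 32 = (o - 4)*(o^2 - 2*o - 8) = (o - 4)^2*(o + 2)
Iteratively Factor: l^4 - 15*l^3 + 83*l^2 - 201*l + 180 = (l - 3)*(l^3 - 12*l^2 + 47*l - 60) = (l - 4)*(l - 3)*(l^2 - 8*l + 15) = (l - 5)*(l - 4)*(l - 3)*(l - 3)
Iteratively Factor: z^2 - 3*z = (z)*(z - 3)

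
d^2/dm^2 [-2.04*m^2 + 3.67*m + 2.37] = -4.08000000000000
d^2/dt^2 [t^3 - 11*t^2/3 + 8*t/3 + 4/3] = 6*t - 22/3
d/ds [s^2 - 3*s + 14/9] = 2*s - 3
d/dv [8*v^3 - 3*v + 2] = 24*v^2 - 3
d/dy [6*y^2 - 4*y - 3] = 12*y - 4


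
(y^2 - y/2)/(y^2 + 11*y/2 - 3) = y/(y + 6)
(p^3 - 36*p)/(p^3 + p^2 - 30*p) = (p - 6)/(p - 5)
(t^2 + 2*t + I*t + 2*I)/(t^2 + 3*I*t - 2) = (t + 2)/(t + 2*I)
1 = 1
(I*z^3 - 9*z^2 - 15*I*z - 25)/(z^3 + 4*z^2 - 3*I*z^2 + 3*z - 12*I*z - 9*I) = (I*z^3 - 9*z^2 - 15*I*z - 25)/(z^3 + z^2*(4 - 3*I) + z*(3 - 12*I) - 9*I)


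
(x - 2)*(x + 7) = x^2 + 5*x - 14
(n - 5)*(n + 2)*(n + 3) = n^3 - 19*n - 30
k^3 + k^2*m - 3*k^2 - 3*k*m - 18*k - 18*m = (k - 6)*(k + 3)*(k + m)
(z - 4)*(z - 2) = z^2 - 6*z + 8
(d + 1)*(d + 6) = d^2 + 7*d + 6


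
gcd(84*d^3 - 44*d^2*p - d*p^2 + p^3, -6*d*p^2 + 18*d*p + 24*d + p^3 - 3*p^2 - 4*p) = -6*d + p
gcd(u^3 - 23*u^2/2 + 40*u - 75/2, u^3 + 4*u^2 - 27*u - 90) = u - 5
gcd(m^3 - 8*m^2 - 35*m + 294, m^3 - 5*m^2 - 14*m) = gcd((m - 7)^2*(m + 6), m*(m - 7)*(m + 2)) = m - 7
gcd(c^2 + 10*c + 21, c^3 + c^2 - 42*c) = c + 7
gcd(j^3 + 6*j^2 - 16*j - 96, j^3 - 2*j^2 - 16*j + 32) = j^2 - 16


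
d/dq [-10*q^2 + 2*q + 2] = 2 - 20*q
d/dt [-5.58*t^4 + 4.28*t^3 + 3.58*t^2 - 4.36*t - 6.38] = -22.32*t^3 + 12.84*t^2 + 7.16*t - 4.36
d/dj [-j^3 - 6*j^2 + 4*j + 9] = -3*j^2 - 12*j + 4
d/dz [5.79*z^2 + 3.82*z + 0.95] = 11.58*z + 3.82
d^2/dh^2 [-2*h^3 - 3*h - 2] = -12*h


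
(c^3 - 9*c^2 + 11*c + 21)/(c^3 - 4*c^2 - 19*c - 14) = (c - 3)/(c + 2)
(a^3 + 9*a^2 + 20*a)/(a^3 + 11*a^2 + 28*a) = (a + 5)/(a + 7)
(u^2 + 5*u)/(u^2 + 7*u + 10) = u/(u + 2)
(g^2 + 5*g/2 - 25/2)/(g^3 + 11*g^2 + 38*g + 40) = (g - 5/2)/(g^2 + 6*g + 8)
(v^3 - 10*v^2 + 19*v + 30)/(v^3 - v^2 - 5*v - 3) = (v^2 - 11*v + 30)/(v^2 - 2*v - 3)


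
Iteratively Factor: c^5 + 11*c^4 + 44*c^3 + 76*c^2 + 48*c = (c + 2)*(c^4 + 9*c^3 + 26*c^2 + 24*c) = c*(c + 2)*(c^3 + 9*c^2 + 26*c + 24) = c*(c + 2)^2*(c^2 + 7*c + 12) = c*(c + 2)^2*(c + 4)*(c + 3)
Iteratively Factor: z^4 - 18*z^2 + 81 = (z - 3)*(z^3 + 3*z^2 - 9*z - 27) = (z - 3)^2*(z^2 + 6*z + 9) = (z - 3)^2*(z + 3)*(z + 3)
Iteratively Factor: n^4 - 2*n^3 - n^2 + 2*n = (n + 1)*(n^3 - 3*n^2 + 2*n) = (n - 2)*(n + 1)*(n^2 - n) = (n - 2)*(n - 1)*(n + 1)*(n)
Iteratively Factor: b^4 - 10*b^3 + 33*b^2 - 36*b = (b)*(b^3 - 10*b^2 + 33*b - 36) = b*(b - 3)*(b^2 - 7*b + 12) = b*(b - 3)^2*(b - 4)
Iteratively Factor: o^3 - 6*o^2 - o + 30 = (o - 3)*(o^2 - 3*o - 10) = (o - 5)*(o - 3)*(o + 2)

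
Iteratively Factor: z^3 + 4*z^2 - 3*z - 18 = (z + 3)*(z^2 + z - 6) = (z + 3)^2*(z - 2)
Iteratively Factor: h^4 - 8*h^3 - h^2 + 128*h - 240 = (h + 4)*(h^3 - 12*h^2 + 47*h - 60) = (h - 5)*(h + 4)*(h^2 - 7*h + 12) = (h - 5)*(h - 4)*(h + 4)*(h - 3)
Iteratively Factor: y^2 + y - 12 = (y + 4)*(y - 3)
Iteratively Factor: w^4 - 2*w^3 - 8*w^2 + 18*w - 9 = (w - 1)*(w^3 - w^2 - 9*w + 9) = (w - 1)*(w + 3)*(w^2 - 4*w + 3) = (w - 1)^2*(w + 3)*(w - 3)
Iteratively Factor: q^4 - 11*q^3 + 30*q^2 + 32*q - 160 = (q - 4)*(q^3 - 7*q^2 + 2*q + 40) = (q - 4)*(q + 2)*(q^2 - 9*q + 20) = (q - 4)^2*(q + 2)*(q - 5)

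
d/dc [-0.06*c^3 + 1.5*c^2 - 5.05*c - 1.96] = -0.18*c^2 + 3.0*c - 5.05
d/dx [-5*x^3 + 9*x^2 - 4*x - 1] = -15*x^2 + 18*x - 4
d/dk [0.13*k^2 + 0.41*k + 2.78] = 0.26*k + 0.41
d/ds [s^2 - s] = 2*s - 1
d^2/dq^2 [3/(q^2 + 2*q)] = 6*(-q*(q + 2) + 4*(q + 1)^2)/(q^3*(q + 2)^3)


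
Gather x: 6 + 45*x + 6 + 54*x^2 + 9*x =54*x^2 + 54*x + 12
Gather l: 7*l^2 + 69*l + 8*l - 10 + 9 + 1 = 7*l^2 + 77*l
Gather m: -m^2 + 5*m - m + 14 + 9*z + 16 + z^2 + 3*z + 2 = -m^2 + 4*m + z^2 + 12*z + 32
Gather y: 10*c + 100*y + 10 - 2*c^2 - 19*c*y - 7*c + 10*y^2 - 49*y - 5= -2*c^2 + 3*c + 10*y^2 + y*(51 - 19*c) + 5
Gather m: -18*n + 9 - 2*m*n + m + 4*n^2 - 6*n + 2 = m*(1 - 2*n) + 4*n^2 - 24*n + 11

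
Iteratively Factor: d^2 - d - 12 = (d - 4)*(d + 3)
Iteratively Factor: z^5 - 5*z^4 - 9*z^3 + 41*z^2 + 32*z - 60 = (z - 1)*(z^4 - 4*z^3 - 13*z^2 + 28*z + 60) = (z - 1)*(z + 2)*(z^3 - 6*z^2 - z + 30) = (z - 5)*(z - 1)*(z + 2)*(z^2 - z - 6) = (z - 5)*(z - 1)*(z + 2)^2*(z - 3)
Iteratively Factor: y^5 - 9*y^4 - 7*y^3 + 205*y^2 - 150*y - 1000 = (y - 5)*(y^4 - 4*y^3 - 27*y^2 + 70*y + 200) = (y - 5)^2*(y^3 + y^2 - 22*y - 40) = (y - 5)^2*(y + 4)*(y^2 - 3*y - 10) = (y - 5)^3*(y + 4)*(y + 2)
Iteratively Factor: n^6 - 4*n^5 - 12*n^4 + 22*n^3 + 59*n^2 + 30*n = (n + 1)*(n^5 - 5*n^4 - 7*n^3 + 29*n^2 + 30*n) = (n - 3)*(n + 1)*(n^4 - 2*n^3 - 13*n^2 - 10*n) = (n - 3)*(n + 1)*(n + 2)*(n^3 - 4*n^2 - 5*n) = (n - 3)*(n + 1)^2*(n + 2)*(n^2 - 5*n) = n*(n - 3)*(n + 1)^2*(n + 2)*(n - 5)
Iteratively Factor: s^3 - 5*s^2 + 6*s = (s - 3)*(s^2 - 2*s) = s*(s - 3)*(s - 2)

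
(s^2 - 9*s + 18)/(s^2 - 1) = (s^2 - 9*s + 18)/(s^2 - 1)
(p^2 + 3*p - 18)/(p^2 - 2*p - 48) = (p - 3)/(p - 8)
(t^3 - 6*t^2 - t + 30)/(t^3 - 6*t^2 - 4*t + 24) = (t^2 - 8*t + 15)/(t^2 - 8*t + 12)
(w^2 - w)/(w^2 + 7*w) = (w - 1)/(w + 7)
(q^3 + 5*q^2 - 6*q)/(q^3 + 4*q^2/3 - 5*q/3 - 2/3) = 3*q*(q + 6)/(3*q^2 + 7*q + 2)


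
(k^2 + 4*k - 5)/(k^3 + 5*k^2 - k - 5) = 1/(k + 1)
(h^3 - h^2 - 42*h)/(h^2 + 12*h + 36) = h*(h - 7)/(h + 6)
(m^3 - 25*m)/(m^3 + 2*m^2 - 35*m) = (m + 5)/(m + 7)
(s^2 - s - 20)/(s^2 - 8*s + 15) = (s + 4)/(s - 3)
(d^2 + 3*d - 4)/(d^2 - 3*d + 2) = (d + 4)/(d - 2)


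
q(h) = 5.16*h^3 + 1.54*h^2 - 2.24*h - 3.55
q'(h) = 15.48*h^2 + 3.08*h - 2.24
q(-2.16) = -43.53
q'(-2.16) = 63.33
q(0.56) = -3.42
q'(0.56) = 4.34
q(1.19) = 4.66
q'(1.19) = 23.35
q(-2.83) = -101.83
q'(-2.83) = 113.02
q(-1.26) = -8.60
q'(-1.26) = 18.46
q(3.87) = 309.92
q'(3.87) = 241.52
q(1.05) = 1.77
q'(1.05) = 18.06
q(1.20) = 4.90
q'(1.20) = 23.75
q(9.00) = 3862.67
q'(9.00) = 1279.36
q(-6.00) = -1049.23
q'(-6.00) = 536.56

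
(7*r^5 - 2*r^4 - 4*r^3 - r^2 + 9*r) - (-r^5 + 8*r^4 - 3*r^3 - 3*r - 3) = 8*r^5 - 10*r^4 - r^3 - r^2 + 12*r + 3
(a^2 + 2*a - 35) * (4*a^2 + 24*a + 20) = 4*a^4 + 32*a^3 - 72*a^2 - 800*a - 700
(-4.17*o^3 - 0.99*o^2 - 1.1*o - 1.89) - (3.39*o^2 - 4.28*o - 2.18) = -4.17*o^3 - 4.38*o^2 + 3.18*o + 0.29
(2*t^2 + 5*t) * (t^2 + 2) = 2*t^4 + 5*t^3 + 4*t^2 + 10*t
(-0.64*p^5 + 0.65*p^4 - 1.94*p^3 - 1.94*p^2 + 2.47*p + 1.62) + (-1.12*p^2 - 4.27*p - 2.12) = -0.64*p^5 + 0.65*p^4 - 1.94*p^3 - 3.06*p^2 - 1.8*p - 0.5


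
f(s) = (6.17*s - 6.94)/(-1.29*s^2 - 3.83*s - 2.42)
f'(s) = (2.58*s + 3.83)*(6.17*s - 6.94)/(-1.29*s^2 - 3.83*s - 2.42)^2 + 6.17/(-1.29*s^2 - 3.83*s - 2.42) = (7.9593*s^2 - 17.9052*s - 41.5116)/(1.6641*s^4 + 9.8814*s^3 + 20.9125*s^2 + 18.5372*s + 5.8564)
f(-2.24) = 66.22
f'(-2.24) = 392.05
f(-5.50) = 2.01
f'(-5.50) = 0.72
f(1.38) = -0.15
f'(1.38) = -0.49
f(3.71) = -0.46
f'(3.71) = 0.00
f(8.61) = -0.35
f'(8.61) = 0.02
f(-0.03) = 3.09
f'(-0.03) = -7.70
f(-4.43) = 3.18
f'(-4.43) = 1.67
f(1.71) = -0.28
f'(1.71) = -0.30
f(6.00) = -0.42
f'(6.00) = 0.03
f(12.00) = -0.29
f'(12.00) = 0.02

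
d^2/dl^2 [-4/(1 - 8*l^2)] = 64*(24*l^2 + 1)/(8*l^2 - 1)^3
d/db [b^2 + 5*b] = 2*b + 5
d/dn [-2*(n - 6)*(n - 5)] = 22 - 4*n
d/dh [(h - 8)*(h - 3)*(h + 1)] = 3*h^2 - 20*h + 13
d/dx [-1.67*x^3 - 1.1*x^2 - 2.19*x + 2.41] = -5.01*x^2 - 2.2*x - 2.19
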